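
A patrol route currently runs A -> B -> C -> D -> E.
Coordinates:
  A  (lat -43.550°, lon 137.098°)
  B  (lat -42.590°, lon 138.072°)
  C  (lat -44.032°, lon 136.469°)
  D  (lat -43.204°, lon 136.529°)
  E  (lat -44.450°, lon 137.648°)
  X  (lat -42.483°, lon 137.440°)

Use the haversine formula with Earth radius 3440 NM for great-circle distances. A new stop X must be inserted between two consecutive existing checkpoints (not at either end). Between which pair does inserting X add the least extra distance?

Added distance for inserting X between each consecutive pair:
A–B: 22.7 NM
B–C: 19.6 NM
C–D: 111.5 NM
D–E: 88.3 NM
Smallest added distance is 19.6 NM, inserting between B and C.

between B and C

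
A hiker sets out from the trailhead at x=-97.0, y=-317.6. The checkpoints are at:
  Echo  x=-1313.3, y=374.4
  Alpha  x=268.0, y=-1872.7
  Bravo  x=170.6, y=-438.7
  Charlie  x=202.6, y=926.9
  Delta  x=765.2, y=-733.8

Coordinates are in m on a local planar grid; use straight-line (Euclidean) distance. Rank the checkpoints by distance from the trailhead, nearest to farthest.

Computing each straight-line distance from x=-97.0, y=-317.6:
Bravo x=170.6, y=-438.7: 293.7 m
Delta x=765.2, y=-733.8: 957.4 m
Charlie x=202.6, y=926.9: 1280.1 m
Echo x=-1313.3, y=374.4: 1399.4 m
Alpha x=268.0, y=-1872.7: 1597.4 m

Bravo, Delta, Charlie, Echo, Alpha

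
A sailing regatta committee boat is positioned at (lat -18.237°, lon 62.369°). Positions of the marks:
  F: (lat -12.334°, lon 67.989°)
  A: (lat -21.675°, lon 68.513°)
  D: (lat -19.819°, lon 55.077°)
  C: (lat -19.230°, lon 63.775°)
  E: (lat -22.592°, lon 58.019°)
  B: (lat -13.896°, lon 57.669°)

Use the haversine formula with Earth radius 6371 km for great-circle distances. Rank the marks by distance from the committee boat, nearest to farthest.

Distance from the committee boat at (lat -18.237°, lon 62.369°) to each:
C (lat -19.230°, lon 63.775°): 184.7 km
E (lat -22.592°, lon 58.019°): 663.2 km
B (lat -13.896°, lon 57.669°): 696.5 km
A (lat -21.675°, lon 68.513°): 747.2 km
D (lat -19.819°, lon 55.077°): 786.4 km
F (lat -12.334°, lon 67.989°): 891.0 km

C, E, B, A, D, F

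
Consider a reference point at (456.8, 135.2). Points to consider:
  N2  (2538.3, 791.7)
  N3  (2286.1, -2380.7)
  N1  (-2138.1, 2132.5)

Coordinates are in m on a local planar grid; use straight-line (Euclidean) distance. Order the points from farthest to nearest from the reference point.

N1, N3, N2

Computing each straight-line distance from (456.8, 135.2):
N1 (-2138.1, 2132.5): 3274.6 m
N3 (2286.1, -2380.7): 3110.6 m
N2 (2538.3, 791.7): 2182.6 m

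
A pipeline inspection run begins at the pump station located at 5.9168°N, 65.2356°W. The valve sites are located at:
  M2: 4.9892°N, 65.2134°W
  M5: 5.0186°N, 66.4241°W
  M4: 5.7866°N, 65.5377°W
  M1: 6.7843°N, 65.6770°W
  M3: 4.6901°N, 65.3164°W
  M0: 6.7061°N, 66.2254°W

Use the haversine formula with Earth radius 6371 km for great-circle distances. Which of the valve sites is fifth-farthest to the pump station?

M2

Distance to each, sorted:
M5: 165.2 km
M0: 140.2 km
M3: 136.7 km
M1: 108.1 km
M2: 103.2 km
M4: 36.4 km
The fifth-farthest is M2 at 103.2 km.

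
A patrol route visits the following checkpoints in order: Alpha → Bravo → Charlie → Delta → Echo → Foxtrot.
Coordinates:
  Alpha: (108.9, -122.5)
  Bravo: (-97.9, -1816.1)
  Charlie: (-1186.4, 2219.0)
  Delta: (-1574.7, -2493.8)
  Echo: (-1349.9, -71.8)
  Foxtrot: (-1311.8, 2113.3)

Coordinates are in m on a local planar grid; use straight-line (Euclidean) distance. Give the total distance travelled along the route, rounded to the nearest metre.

Leg distances:
Alpha→Bravo: 1706.2 m  (cumulative 1706.2 m)
Bravo→Charlie: 4179.3 m  (cumulative 5885.5 m)
Charlie→Delta: 4728.8 m  (cumulative 10614.3 m)
Delta→Echo: 2432.4 m  (cumulative 13046.7 m)
Echo→Foxtrot: 2185.4 m  (cumulative 15232.1 m)
Total route length ≈ 15232 m.

15232 m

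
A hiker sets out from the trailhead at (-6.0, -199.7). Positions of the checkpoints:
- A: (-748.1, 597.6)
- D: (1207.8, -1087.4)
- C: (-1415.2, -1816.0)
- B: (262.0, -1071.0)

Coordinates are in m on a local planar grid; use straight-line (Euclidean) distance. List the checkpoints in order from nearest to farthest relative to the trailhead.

Distance from the trailhead at (-6.0, -199.7) to each:
B (262.0, -1071.0): 911.6 m
A (-748.1, 597.6): 1089.2 m
D (1207.8, -1087.4): 1503.8 m
C (-1415.2, -1816.0): 2144.4 m

B, A, D, C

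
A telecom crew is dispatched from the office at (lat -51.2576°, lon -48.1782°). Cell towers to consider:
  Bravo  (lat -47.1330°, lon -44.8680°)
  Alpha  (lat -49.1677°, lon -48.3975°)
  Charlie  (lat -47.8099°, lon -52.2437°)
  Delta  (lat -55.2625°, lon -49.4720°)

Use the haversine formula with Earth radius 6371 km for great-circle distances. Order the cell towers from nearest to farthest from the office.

Computing each great-circle distance from (lat -51.2576°, lon -48.1782°):
Alpha (lat -49.1677°, lon -48.3975°): 232.9 km
Delta (lat -55.2625°, lon -49.4720°): 453.5 km
Charlie (lat -47.8099°, lon -52.2437°): 482.6 km
Bravo (lat -47.1330°, lon -44.8680°): 517.8 km

Alpha, Delta, Charlie, Bravo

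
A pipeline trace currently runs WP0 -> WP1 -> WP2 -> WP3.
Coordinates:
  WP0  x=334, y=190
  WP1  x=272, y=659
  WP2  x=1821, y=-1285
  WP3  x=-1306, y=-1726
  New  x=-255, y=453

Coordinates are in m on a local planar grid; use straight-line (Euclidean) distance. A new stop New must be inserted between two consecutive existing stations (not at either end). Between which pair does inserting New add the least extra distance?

between WP0 and WP1

Added distance for inserting New between each consecutive pair:
WP0–WP1: 737.8 m
WP1–WP2: 787.6 m
WP2–WP3: 1968.8 m
Smallest added distance is 737.8 m, inserting between WP0 and WP1.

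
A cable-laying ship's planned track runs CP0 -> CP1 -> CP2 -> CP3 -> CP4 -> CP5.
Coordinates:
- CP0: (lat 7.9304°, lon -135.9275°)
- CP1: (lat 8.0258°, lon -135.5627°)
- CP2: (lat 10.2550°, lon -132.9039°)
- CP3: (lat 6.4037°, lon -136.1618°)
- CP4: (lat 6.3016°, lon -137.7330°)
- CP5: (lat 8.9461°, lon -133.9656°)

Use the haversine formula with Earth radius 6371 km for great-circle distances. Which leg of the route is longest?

Leg distances:
CP0→CP1: 41.5 km
CP1→CP2: 382.9 km
CP2→CP3: 558.4 km
CP3→CP4: 174.0 km
CP4→CP5: 508.8 km
The longest leg is CP2–CP3 at 558.4 km.

CP2–CP3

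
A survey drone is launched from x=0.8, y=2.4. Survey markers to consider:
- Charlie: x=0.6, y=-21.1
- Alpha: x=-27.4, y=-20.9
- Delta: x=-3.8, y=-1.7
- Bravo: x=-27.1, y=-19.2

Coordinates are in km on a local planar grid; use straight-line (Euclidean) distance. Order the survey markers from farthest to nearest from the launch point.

Alpha, Bravo, Charlie, Delta

Distance from the launch point at x=0.8, y=2.4 to each:
Alpha x=-27.4, y=-20.9: 36.6 km
Bravo x=-27.1, y=-19.2: 35.3 km
Charlie x=0.6, y=-21.1: 23.5 km
Delta x=-3.8, y=-1.7: 6.2 km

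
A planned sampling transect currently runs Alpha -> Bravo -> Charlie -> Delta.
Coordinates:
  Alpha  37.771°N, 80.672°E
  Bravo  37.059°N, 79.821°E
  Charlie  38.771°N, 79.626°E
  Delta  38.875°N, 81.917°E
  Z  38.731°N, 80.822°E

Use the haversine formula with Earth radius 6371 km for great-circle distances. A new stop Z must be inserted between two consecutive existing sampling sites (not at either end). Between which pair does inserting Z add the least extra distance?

Added distance for inserting Z between each consecutive pair:
Alpha–Bravo: 204.0 km
Bravo–Charlie: 118.3 km
Charlie–Delta: 1.2 km
Smallest added distance is 1.2 km, inserting between Charlie and Delta.

between Charlie and Delta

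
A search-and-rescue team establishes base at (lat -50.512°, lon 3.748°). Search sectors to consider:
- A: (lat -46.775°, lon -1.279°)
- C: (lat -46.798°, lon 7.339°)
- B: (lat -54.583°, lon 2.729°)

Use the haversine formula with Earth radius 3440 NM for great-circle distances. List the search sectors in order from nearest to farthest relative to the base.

B, C, A

Distance from the base at (lat -50.512°, lon 3.748°) to each:
B (lat -54.583°, lon 2.729°): 247.2 NM
C (lat -46.798°, lon 7.339°): 264.5 NM
A (lat -46.775°, lon -1.279°): 300.0 NM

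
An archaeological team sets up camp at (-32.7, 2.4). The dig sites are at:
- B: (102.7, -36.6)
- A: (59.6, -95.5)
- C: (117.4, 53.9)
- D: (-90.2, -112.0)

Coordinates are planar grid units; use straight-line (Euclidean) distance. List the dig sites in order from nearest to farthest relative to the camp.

D, A, B, C

Computing each straight-line distance from (-32.7, 2.4):
D (-90.2, -112.0): 128.0
A (59.6, -95.5): 134.5
B (102.7, -36.6): 140.9
C (117.4, 53.9): 158.7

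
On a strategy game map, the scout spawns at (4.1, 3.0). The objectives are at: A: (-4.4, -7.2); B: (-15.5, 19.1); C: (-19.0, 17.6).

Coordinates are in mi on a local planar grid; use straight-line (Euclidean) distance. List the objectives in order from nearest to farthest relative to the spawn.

Computing each straight-line distance from (4.1, 3.0):
A (-4.4, -7.2): 13.3 mi
B (-15.5, 19.1): 25.4 mi
C (-19.0, 17.6): 27.3 mi

A, B, C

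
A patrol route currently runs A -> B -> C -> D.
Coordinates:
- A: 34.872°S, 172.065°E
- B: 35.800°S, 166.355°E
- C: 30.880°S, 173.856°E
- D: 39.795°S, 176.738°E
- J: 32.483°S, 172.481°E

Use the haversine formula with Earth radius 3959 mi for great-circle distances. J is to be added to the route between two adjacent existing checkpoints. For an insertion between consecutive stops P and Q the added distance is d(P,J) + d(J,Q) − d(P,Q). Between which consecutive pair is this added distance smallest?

Added distance for inserting J between each consecutive pair:
A–B: 257.2 mi
B–C: 5.4 mi
C–D: 58.3 mi
Smallest added distance is 5.4 mi, inserting between B and C.

between B and C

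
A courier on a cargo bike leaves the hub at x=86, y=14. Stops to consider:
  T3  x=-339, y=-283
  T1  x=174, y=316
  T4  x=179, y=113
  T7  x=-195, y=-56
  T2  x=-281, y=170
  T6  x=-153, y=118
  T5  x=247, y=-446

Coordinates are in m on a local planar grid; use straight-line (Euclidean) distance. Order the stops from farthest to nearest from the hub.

T3, T5, T2, T1, T7, T6, T4

Computing each straight-line distance from x=86, y=14:
T3 x=-339, y=-283: 518.5 m
T5 x=247, y=-446: 487.4 m
T2 x=-281, y=170: 398.8 m
T1 x=174, y=316: 314.6 m
T7 x=-195, y=-56: 289.6 m
T6 x=-153, y=118: 260.6 m
T4 x=179, y=113: 135.8 m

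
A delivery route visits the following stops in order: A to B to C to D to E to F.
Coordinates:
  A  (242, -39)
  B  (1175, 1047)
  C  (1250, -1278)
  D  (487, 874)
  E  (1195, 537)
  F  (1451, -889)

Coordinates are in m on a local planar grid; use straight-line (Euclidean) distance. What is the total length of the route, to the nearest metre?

Leg distances:
A→B: 1431.7 m  (cumulative 1431.7 m)
B→C: 2326.2 m  (cumulative 3758.0 m)
C→D: 2283.3 m  (cumulative 6041.2 m)
D→E: 784.1 m  (cumulative 6825.3 m)
E→F: 1448.8 m  (cumulative 8274.1 m)
Total route length ≈ 8274 m.

8274 m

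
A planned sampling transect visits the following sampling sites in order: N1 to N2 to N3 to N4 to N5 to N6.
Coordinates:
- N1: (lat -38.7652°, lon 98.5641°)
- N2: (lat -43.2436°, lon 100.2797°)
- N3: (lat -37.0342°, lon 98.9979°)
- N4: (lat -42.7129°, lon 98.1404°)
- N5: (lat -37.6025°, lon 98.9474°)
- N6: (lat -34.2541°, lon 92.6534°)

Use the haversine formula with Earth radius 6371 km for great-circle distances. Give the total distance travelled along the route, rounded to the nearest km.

Leg distances:
N1→N2: 518.3 km  (cumulative 518.3 km)
N2→N3: 699.0 km  (cumulative 1217.3 km)
N3→N4: 635.7 km  (cumulative 1853.0 km)
N4→N5: 572.4 km  (cumulative 2425.3 km)
N5→N6: 677.8 km  (cumulative 3103.2 km)
Total route length ≈ 3103 km.

3103 km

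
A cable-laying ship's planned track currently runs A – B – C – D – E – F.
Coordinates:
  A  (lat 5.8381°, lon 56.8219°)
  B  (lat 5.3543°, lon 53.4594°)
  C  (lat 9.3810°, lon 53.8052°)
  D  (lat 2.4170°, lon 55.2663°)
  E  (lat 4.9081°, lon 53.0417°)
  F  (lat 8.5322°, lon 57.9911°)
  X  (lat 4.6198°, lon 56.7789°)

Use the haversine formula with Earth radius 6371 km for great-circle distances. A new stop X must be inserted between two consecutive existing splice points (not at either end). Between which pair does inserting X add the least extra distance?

between C and D

Added distance for inserting X between each consecutive pair:
A–B: 136.2 km
B–C: 550.1 km
C–D: 128.8 km
D–E: 341.3 km
E–F: 191.5 km
Smallest added distance is 128.8 km, inserting between C and D.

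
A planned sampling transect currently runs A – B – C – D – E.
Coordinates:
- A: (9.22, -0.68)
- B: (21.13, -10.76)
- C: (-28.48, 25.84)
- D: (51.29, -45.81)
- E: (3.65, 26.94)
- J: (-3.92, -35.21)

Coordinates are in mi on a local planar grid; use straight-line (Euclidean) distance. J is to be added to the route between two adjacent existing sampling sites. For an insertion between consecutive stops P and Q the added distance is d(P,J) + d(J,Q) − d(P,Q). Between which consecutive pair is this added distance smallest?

between C and D

Added distance for inserting J between each consecutive pair:
A–B: 56.3 mi
B–C: 39.2 mi
C–D: 14.8 mi
D–E: 31.9 mi
Smallest added distance is 14.8 mi, inserting between C and D.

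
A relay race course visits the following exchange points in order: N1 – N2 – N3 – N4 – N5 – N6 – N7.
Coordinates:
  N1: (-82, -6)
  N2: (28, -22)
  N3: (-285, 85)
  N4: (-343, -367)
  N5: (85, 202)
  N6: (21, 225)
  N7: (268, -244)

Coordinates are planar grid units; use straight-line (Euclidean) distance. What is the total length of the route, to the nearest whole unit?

2208

Leg distances:
N1→N2: 111.2  (cumulative 111.2)
N2→N3: 330.8  (cumulative 441.9)
N3→N4: 455.7  (cumulative 897.6)
N4→N5: 712.0  (cumulative 1609.6)
N5→N6: 68.0  (cumulative 1677.7)
N6→N7: 530.1  (cumulative 2207.7)
Total route length ≈ 2208.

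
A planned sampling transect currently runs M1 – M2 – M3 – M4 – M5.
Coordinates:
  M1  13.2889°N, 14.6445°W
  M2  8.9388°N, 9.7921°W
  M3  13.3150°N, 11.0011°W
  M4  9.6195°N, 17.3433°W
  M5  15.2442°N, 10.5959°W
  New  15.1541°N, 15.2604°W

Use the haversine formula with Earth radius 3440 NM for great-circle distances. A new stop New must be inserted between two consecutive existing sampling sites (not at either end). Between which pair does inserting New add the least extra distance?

between M4 and M5

Added distance for inserting New between each consecutive pair:
M1–M2: 222.6 NM
M2–M3: 491.3 NM
M3–M4: 191.3 NM
M4–M5: 104.3 NM
Smallest added distance is 104.3 NM, inserting between M4 and M5.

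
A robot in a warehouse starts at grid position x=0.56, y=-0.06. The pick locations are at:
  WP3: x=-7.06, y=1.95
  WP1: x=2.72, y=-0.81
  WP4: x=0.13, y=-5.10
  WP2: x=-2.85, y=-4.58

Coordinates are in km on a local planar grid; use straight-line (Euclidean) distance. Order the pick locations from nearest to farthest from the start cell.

Distance from the start cell at x=0.56, y=-0.06 to each:
WP1 x=2.72, y=-0.81: 2.3 km
WP4 x=0.13, y=-5.10: 5.1 km
WP2 x=-2.85, y=-4.58: 5.7 km
WP3 x=-7.06, y=1.95: 7.9 km

WP1, WP4, WP2, WP3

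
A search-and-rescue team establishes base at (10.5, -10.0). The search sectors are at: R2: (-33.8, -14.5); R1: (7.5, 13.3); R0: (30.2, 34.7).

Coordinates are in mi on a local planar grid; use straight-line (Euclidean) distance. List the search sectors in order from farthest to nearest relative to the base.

Distances from the base:
R0 (30.2, 34.7): 48.8 mi
R2 (-33.8, -14.5): 44.5 mi
R1 (7.5, 13.3): 23.5 mi

R0, R2, R1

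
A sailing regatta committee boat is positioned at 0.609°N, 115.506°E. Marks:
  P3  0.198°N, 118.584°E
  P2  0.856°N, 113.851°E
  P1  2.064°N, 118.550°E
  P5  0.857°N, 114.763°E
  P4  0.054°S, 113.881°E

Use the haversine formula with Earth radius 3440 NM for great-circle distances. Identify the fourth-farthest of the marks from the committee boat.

Distance to each, sorted:
P1: 202.5 NM
P3: 186.4 NM
P4: 105.4 NM
P2: 100.5 NM
P5: 47.0 NM
The fourth-farthest is P2 at 100.5 NM.

P2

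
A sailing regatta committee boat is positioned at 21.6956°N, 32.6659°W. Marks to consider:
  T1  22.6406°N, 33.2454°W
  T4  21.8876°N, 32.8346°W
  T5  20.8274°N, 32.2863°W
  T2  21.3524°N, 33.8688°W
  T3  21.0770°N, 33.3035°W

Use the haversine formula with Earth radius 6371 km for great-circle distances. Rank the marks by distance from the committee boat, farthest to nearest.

T2, T1, T5, T3, T4

Computing each great-circle distance from 21.6956°N, 32.6659°W:
T2 21.3524°N, 33.8688°W: 130.1 km
T1 22.6406°N, 33.2454°W: 120.8 km
T5 20.8274°N, 32.2863°W: 104.2 km
T3 21.0770°N, 33.3035°W: 95.3 km
T4 21.8876°N, 32.8346°W: 27.6 km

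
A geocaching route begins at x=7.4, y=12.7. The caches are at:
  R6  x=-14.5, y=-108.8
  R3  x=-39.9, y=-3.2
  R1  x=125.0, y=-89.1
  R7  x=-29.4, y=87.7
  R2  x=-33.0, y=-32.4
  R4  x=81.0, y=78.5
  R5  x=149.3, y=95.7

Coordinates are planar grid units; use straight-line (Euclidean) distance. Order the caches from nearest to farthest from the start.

R3, R2, R7, R4, R6, R1, R5

Computing each straight-line distance from x=7.4, y=12.7:
R3 x=-39.9, y=-3.2: 49.9
R2 x=-33.0, y=-32.4: 60.5
R7 x=-29.4, y=87.7: 83.5
R4 x=81.0, y=78.5: 98.7
R6 x=-14.5, y=-108.8: 123.5
R1 x=125.0, y=-89.1: 155.5
R5 x=149.3, y=95.7: 164.4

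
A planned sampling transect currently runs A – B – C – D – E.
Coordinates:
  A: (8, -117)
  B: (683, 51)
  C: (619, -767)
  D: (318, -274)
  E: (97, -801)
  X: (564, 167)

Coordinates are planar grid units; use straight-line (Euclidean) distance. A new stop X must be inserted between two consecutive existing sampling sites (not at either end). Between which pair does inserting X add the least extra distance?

between A and B

Added distance for inserting X between each consecutive pair:
A–B: 94.9
B–C: 281.3
C–D: 863.0
D–E: 1008.3
Smallest added distance is 94.9, inserting between A and B.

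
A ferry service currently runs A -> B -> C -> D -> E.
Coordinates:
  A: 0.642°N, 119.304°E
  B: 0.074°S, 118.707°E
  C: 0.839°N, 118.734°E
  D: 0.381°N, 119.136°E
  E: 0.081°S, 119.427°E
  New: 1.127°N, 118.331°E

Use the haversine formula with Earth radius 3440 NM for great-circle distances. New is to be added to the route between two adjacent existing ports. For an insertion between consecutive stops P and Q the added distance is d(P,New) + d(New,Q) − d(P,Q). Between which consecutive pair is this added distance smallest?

between B and C

Added distance for inserting New between each consecutive pair:
A–B: 84.9 NM
B–C: 50.5 NM
C–D: 59.0 NM
D–E: 131.0 NM
Smallest added distance is 50.5 NM, inserting between B and C.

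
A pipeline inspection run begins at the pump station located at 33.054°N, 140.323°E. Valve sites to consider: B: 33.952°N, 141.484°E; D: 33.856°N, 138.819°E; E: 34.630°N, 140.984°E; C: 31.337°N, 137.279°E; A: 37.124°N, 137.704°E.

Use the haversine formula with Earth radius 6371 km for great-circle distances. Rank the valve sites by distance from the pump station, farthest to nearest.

Distances from the pump station:
A 37.124°N, 137.704°E: 511.4 km
C 31.337°N, 137.279°E: 344.2 km
E 34.630°N, 140.984°E: 185.6 km
D 33.856°N, 138.819°E: 165.6 km
B 33.952°N, 141.484°E: 146.8 km

A, C, E, D, B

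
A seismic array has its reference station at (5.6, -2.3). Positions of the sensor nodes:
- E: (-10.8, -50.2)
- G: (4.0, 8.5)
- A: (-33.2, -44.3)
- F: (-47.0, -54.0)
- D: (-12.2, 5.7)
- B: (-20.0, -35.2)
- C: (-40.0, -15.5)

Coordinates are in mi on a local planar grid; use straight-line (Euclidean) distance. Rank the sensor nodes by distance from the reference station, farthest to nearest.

Computing each straight-line distance from (5.6, -2.3):
F (-47.0, -54.0): 73.8 mi
A (-33.2, -44.3): 57.2 mi
E (-10.8, -50.2): 50.6 mi
C (-40.0, -15.5): 47.5 mi
B (-20.0, -35.2): 41.7 mi
D (-12.2, 5.7): 19.5 mi
G (4.0, 8.5): 10.9 mi

F, A, E, C, B, D, G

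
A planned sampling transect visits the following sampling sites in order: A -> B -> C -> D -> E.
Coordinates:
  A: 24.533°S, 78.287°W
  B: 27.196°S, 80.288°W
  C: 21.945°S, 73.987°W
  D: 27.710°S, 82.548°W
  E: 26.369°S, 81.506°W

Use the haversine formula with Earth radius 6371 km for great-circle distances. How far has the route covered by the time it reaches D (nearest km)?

Leg distances:
A→B: 357.4 km  (cumulative 357.4 km)
B→C: 863.9 km  (cumulative 1221.4 km)
C→D: 1075.2 km  (cumulative 2296.6 km)
Cumulative distance at D ≈ 2297 km.

2297 km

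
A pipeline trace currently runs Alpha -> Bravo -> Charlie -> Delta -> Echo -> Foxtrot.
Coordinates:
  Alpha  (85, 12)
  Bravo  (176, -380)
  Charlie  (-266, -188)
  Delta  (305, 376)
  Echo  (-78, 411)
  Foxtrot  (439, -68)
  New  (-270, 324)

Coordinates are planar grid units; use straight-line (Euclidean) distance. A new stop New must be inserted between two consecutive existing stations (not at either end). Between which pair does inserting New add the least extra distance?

between Charlie and Delta

Added distance for inserting New between each consecutive pair:
Alpha–Bravo: 903.6
Bravo–Charlie: 863.5
Charlie–Delta: 286.8
Delta–Echo: 403.5
Echo–Foxtrot: 316.2
Smallest added distance is 286.8, inserting between Charlie and Delta.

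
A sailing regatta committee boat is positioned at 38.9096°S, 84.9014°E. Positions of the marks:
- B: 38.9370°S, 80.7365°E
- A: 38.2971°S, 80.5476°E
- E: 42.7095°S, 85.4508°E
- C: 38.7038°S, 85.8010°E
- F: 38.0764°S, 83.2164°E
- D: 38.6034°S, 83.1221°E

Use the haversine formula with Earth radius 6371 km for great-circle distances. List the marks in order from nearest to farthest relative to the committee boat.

C, D, F, B, A, E

Computing each great-circle distance from 38.9096°S, 84.9014°E:
C 38.7038°S, 85.8010°E: 81.2 km
D 38.6034°S, 83.1221°E: 158.0 km
F 38.0764°S, 83.2164°E: 173.5 km
B 38.9370°S, 80.7365°E: 360.3 km
A 38.2971°S, 80.5476°E: 384.4 km
E 42.7095°S, 85.4508°E: 425.0 km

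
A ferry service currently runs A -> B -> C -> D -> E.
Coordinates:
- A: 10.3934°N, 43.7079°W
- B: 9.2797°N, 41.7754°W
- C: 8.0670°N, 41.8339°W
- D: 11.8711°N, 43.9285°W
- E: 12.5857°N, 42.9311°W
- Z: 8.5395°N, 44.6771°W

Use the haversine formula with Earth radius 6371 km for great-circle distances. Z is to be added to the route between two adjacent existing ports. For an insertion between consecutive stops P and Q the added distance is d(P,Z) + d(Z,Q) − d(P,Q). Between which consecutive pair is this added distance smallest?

between C and D

Added distance for inserting Z between each consecutive pair:
A–B: 315.9 km
B–C: 511.4 km
C–D: 215.4 km
D–E: 733.7 km
Smallest added distance is 215.4 km, inserting between C and D.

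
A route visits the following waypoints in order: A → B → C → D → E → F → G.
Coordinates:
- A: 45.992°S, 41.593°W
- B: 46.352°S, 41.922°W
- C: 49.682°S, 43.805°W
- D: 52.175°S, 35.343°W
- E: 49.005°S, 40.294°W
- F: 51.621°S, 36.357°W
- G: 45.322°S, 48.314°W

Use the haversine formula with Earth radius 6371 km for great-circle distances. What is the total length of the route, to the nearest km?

Leg distances:
A→B: 47.4 km  (cumulative 47.4 km)
B→C: 395.8 km  (cumulative 443.2 km)
C→D: 654.1 km  (cumulative 1097.3 km)
D→E: 496.2 km  (cumulative 1593.5 km)
E→F: 403.3 km  (cumulative 1996.8 km)
F→G: 1123.5 km  (cumulative 3120.3 km)
Total route length ≈ 3120 km.

3120 km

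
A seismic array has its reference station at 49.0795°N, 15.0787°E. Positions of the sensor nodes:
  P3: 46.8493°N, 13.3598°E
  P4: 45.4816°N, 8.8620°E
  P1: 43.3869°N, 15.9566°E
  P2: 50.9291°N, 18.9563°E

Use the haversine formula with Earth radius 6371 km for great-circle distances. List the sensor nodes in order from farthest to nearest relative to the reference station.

Distances from the reference station:
P1 43.3869°N, 15.9566°E: 636.6 km
P4 45.4816°N, 8.8620°E: 616.1 km
P2 50.9291°N, 18.9563°E: 345.0 km
P3 46.8493°N, 13.3598°E: 279.0 km

P1, P4, P2, P3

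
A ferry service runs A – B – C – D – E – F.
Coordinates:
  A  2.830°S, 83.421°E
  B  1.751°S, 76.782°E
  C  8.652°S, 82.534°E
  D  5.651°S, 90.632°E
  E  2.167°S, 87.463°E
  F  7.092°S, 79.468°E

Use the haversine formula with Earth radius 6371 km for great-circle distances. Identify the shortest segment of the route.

D–E

Leg distances:
A→B: 747.3 km
B→C: 997.0 km
C→D: 953.6 km
D→E: 523.1 km
E→F: 1041.4 km
The shortest leg is D–E at 523.1 km.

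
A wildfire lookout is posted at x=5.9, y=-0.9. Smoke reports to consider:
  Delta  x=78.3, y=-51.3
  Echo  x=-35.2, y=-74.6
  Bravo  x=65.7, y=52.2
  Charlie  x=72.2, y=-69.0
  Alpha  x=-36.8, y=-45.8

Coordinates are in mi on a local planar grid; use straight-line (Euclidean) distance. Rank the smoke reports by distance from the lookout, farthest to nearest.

Computing each straight-line distance from x=5.9, y=-0.9:
Charlie x=72.2, y=-69.0: 95.0 mi
Delta x=78.3, y=-51.3: 88.2 mi
Echo x=-35.2, y=-74.6: 84.4 mi
Bravo x=65.7, y=52.2: 80.0 mi
Alpha x=-36.8, y=-45.8: 62.0 mi

Charlie, Delta, Echo, Bravo, Alpha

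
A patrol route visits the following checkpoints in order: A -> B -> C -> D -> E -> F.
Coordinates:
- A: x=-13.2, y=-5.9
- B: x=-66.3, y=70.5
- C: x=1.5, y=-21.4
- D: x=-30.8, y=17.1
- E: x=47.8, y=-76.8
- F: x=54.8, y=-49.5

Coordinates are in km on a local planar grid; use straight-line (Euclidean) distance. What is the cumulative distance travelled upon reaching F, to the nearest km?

408 km

Leg distances:
A→B: 93.0 km  (cumulative 93.0 km)
B→C: 114.2 km  (cumulative 207.2 km)
C→D: 50.3 km  (cumulative 257.5 km)
D→E: 122.5 km  (cumulative 380.0 km)
E→F: 28.2 km  (cumulative 408.1 km)
Cumulative distance at F ≈ 408 km.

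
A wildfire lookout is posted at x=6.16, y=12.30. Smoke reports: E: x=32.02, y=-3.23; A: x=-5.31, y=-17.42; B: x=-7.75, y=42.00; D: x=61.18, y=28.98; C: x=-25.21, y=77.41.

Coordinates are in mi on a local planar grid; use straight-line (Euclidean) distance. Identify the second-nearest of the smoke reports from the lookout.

A

Distance to each, sorted:
E: 30.2 mi
A: 31.9 mi
B: 32.8 mi
D: 57.5 mi
C: 72.3 mi
The second-nearest is A at 31.9 mi.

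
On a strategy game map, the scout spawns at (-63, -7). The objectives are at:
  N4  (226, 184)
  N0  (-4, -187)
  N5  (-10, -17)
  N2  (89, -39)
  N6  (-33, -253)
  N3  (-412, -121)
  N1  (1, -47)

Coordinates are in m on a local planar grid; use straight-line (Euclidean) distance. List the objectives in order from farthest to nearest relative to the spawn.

N3, N4, N6, N0, N2, N1, N5

Computing each straight-line distance from (-63, -7):
N3 (-412, -121): 367.1 m
N4 (226, 184): 346.4 m
N6 (-33, -253): 247.8 m
N0 (-4, -187): 189.4 m
N2 (89, -39): 155.3 m
N1 (1, -47): 75.5 m
N5 (-10, -17): 53.9 m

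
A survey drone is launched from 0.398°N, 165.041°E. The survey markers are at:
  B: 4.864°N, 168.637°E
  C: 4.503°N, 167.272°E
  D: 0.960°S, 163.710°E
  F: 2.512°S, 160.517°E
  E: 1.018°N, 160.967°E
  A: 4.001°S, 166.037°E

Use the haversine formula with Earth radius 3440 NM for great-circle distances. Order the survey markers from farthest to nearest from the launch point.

Computing each great-circle distance from 0.398°N, 165.041°E:
B 4.864°N, 168.637°E: 344.1 NM
F 2.512°S, 160.517°E: 322.9 NM
C 4.503°N, 167.272°E: 280.4 NM
A 4.001°S, 166.037°E: 270.8 NM
E 1.018°N, 160.967°E: 247.4 NM
D 0.960°S, 163.710°E: 114.2 NM

B, F, C, A, E, D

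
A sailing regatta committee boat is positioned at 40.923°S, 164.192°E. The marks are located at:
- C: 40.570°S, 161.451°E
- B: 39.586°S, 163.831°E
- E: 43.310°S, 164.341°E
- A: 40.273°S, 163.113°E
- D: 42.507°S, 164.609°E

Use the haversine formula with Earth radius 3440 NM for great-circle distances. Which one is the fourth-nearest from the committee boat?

C

Distance to each, sorted:
A: 62.8 NM
B: 82.0 NM
D: 96.9 NM
C: 126.5 NM
E: 143.5 NM
The fourth-nearest is C at 126.5 NM.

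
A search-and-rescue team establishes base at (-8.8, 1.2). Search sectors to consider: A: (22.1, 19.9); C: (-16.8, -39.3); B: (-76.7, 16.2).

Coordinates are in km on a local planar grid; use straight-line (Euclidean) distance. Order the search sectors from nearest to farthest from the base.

Distance from the base at (-8.8, 1.2) to each:
A (22.1, 19.9): 36.1 km
C (-16.8, -39.3): 41.3 km
B (-76.7, 16.2): 69.5 km

A, C, B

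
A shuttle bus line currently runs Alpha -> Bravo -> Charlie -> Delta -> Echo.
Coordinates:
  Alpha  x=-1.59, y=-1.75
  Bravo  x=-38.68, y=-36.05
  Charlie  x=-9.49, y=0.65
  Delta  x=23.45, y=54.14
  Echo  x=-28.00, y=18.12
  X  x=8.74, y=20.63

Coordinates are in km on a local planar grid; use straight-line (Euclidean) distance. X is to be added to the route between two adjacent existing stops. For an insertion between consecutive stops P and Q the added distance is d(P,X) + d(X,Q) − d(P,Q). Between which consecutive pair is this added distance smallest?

between Charlie and Delta

Added distance for inserting X between each consecutive pair:
Alpha–Bravo: 48.0 km
Bravo–Charlie: 54.1 km
Charlie–Delta: 0.8 km
Delta–Echo: 10.6 km
Smallest added distance is 0.8 km, inserting between Charlie and Delta.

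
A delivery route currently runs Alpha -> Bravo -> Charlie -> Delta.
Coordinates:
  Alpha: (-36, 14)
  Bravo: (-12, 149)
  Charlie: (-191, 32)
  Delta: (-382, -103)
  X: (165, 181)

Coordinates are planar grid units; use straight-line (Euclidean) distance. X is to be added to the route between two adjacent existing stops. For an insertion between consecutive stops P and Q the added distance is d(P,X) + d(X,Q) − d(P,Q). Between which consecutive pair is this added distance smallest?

between Alpha and Bravo

Added distance for inserting X between each consecutive pair:
Alpha–Bravo: 304.1
Bravo–Charlie: 351.9
Charlie–Delta: 768.4
Smallest added distance is 304.1, inserting between Alpha and Bravo.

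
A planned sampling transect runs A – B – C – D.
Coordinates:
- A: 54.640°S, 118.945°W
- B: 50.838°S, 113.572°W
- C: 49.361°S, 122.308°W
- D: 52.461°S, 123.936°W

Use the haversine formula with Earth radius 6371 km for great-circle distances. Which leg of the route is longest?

B–C

Leg distances:
A→B: 556.1 km
B→C: 644.0 km
C→D: 363.1 km
The longest leg is B–C at 644.0 km.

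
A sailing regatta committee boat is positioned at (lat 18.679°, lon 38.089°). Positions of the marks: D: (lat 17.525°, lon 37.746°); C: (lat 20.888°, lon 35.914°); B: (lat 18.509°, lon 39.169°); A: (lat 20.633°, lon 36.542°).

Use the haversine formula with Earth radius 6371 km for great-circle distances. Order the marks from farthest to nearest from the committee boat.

C, A, D, B

Computing each great-circle distance from (lat 18.679°, lon 38.089°):
C (lat 20.888°, lon 35.914°): 334.8 km
A (lat 20.633°, lon 36.542°): 271.0 km
D (lat 17.525°, lon 37.746°): 133.3 km
B (lat 18.509°, lon 39.169°): 115.4 km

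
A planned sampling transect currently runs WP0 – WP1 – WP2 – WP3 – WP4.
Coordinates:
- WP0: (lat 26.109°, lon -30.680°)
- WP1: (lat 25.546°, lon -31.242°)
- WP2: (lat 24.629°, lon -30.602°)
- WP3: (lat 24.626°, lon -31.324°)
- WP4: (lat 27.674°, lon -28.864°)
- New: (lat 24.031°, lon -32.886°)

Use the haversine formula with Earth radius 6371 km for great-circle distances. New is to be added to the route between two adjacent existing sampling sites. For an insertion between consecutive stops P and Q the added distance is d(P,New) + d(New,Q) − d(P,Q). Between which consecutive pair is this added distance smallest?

Added distance for inserting New between each consecutive pair:
WP0–WP1: 472.9 km
WP1–WP2: 356.6 km
WP2–WP3: 339.3 km
WP3–WP4: 324.0 km
Smallest added distance is 324.0 km, inserting between WP3 and WP4.

between WP3 and WP4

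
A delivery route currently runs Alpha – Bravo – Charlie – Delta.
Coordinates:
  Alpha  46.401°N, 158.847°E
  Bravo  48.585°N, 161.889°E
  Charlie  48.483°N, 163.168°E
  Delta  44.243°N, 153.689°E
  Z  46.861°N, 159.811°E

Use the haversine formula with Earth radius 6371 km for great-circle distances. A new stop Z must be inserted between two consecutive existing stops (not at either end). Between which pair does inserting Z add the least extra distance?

Added distance for inserting Z between each consecutive pair:
Alpha–Bravo: 3.0 km
Bravo–Charlie: 461.3 km
Charlie–Delta: 1.8 km
Smallest added distance is 1.8 km, inserting between Charlie and Delta.

between Charlie and Delta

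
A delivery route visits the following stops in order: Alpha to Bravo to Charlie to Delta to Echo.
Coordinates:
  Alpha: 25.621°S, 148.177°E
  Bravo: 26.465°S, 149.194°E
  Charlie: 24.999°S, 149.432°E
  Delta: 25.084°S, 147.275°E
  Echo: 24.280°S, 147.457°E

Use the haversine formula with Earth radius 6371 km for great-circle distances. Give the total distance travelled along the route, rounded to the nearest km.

612 km

Leg distances:
Alpha→Bravo: 138.3 km  (cumulative 138.3 km)
Bravo→Charlie: 164.7 km  (cumulative 303.1 km)
Charlie→Delta: 217.5 km  (cumulative 520.6 km)
Delta→Echo: 91.3 km  (cumulative 611.8 km)
Total route length ≈ 612 km.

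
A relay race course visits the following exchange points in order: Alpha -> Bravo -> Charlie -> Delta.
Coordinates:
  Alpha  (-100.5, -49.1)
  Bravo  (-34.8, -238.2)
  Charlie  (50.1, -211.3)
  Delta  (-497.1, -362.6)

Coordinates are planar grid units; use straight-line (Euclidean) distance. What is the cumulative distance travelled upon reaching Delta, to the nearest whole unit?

Leg distances:
Alpha→Bravo: 200.2  (cumulative 200.2)
Bravo→Charlie: 89.1  (cumulative 289.2)
Charlie→Delta: 567.7  (cumulative 857.0)
Cumulative distance at Delta ≈ 857.

857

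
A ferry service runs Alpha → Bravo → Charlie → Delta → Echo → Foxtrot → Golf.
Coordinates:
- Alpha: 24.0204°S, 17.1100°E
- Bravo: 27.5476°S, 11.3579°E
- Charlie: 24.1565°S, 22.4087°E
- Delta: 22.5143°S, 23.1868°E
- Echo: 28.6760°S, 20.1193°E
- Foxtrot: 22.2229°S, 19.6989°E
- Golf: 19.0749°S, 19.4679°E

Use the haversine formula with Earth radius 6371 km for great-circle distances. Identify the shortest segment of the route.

Leg distances:
Alpha→Bravo: 696.6 km
Bravo→Charlie: 1167.8 km
Charlie→Delta: 199.1 km
Delta→Echo: 750.9 km
Echo→Foxtrot: 718.8 km
Foxtrot→Golf: 350.9 km
The shortest leg is Charlie–Delta at 199.1 km.

Charlie–Delta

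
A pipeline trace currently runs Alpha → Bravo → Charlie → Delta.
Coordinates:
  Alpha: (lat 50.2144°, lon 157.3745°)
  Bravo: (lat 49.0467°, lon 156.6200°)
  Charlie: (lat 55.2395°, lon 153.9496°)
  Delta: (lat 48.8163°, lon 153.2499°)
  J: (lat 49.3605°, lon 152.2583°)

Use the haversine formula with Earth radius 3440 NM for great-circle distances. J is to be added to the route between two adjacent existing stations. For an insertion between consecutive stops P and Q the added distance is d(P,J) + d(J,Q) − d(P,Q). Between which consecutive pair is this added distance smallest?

between Charlie and Delta

Added distance for inserting J between each consecutive pair:
Alpha–Bravo: 300.9 NM
Bravo–Charlie: 145.9 NM
Charlie–Delta: 22.7 NM
Smallest added distance is 22.7 NM, inserting between Charlie and Delta.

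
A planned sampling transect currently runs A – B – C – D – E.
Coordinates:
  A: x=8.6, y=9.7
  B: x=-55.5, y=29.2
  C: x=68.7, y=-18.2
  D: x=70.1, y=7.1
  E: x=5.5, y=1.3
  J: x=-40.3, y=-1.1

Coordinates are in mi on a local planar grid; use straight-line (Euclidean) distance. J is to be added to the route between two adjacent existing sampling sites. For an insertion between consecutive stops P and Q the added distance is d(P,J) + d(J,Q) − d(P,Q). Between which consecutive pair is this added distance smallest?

between B and C

Added distance for inserting J between each consecutive pair:
A–B: 17.0 mi
B–C: 11.3 mi
C–D: 195.7 mi
D–E: 91.7 mi
Smallest added distance is 11.3 mi, inserting between B and C.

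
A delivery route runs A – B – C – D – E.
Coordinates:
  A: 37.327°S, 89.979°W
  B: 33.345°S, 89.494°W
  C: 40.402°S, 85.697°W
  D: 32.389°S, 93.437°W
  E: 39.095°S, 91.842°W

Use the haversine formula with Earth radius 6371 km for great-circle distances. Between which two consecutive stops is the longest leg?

C–D

Leg distances:
A→B: 445.0 km
B→C: 854.1 km
C→D: 1127.6 km
D→E: 759.4 km
The longest leg is C–D at 1127.6 km.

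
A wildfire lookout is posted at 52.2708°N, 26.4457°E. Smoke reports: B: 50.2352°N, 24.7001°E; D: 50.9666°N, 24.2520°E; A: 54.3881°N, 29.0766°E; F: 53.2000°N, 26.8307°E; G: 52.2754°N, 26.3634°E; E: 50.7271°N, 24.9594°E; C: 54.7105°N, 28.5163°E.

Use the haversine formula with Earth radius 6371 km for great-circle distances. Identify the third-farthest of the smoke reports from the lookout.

Distances from the lookout (52.2708°N, 26.4457°E):
C: 303.9 km
A: 293.1 km
B: 256.9 km
D: 209.7 km
E: 200.1 km
F: 106.5 km
G: 5.6 km
The third-farthest is B at 256.9 km.

B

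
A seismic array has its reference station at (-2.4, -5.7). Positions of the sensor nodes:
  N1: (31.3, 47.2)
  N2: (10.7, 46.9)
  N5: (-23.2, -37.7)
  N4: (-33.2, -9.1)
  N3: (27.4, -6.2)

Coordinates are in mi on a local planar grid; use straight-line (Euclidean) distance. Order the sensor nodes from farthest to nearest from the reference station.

Distance from the reference station at (-2.4, -5.7) to each:
N1 (31.3, 47.2): 62.7 mi
N2 (10.7, 46.9): 54.2 mi
N5 (-23.2, -37.7): 38.2 mi
N4 (-33.2, -9.1): 31.0 mi
N3 (27.4, -6.2): 29.8 mi

N1, N2, N5, N4, N3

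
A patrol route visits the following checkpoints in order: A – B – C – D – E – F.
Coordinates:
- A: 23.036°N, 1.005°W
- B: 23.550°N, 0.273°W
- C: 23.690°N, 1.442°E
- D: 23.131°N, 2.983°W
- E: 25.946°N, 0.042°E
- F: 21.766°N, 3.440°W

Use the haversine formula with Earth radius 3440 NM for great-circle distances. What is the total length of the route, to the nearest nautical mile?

943 NM

Leg distances:
A→B: 50.8 NM  (cumulative 50.8 NM)
B→C: 94.7 NM  (cumulative 145.5 NM)
C→D: 246.1 NM  (cumulative 391.6 NM)
D→E: 236.3 NM  (cumulative 627.9 NM)
E→F: 315.5 NM  (cumulative 943.4 NM)
Total route length ≈ 943 NM.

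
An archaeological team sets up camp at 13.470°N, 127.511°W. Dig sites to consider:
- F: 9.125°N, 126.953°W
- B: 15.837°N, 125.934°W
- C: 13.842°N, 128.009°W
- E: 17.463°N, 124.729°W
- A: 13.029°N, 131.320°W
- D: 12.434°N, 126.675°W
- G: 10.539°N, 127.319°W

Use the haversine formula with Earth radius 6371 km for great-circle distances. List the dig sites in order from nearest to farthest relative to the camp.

C, D, B, G, A, F, E

Computing each great-circle distance from 13.470°N, 127.511°W:
C 13.842°N, 128.009°W: 67.9 km
D 12.434°N, 126.675°W: 146.6 km
B 15.837°N, 125.934°W: 313.1 km
G 10.539°N, 127.319°W: 326.6 km
A 13.029°N, 131.320°W: 415.2 km
F 9.125°N, 126.953°W: 487.0 km
E 17.463°N, 124.729°W: 534.8 km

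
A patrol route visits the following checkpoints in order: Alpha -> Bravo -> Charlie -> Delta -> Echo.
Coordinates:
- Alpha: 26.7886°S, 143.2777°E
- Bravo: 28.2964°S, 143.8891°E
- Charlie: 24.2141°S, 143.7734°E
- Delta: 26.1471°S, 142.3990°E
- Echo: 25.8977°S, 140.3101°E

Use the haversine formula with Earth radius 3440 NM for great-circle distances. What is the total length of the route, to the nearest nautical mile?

Leg distances:
Alpha→Bravo: 96.2 NM  (cumulative 96.2 NM)
Bravo→Charlie: 245.2 NM  (cumulative 341.4 NM)
Charlie→Delta: 138.0 NM  (cumulative 479.4 NM)
Delta→Echo: 113.7 NM  (cumulative 593.1 NM)
Total route length ≈ 593 NM.

593 NM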